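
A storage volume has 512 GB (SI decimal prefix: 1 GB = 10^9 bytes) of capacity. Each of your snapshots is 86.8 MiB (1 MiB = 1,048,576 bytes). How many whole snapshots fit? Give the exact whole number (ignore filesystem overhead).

Capacity: 512 GB = 512,000,000,000 bytes
Per item: 86.8 MiB = 91,016,396.8 bytes
⌊512,000,000,000 / 91,016,396.8⌋ = 5,625

5,625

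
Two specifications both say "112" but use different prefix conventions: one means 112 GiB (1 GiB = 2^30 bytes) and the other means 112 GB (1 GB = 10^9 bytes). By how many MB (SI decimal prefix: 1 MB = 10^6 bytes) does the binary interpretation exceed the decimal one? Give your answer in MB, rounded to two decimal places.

8,259.08 MB

112 GiB = 112 × 1,073,741,824 = 120,259,084,288 bytes
112 GB = 112 × 1,000,000,000 = 112,000,000,000 bytes
difference = 8,259,084,288 bytes
8,259,084,288 / 1,000,000 = 8,259.08 MB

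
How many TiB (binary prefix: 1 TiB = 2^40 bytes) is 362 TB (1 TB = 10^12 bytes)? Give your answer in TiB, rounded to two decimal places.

329.24 TiB

362 TB = 362 × 10^12 bytes = 362,000,000,000,000 bytes
1 TiB = 1,099,511,627,776 bytes
362,000,000,000,000 / 1,099,511,627,776 = 329.24 TiB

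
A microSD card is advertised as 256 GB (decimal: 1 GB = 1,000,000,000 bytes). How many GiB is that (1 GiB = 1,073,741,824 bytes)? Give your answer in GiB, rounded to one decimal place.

238.4 GiB

256 GB = 256 × 10^9 bytes = 256,000,000,000 bytes
1 GiB = 2^30 bytes = 1,073,741,824 bytes
256,000,000,000 / 1,073,741,824 = 238.4 GiB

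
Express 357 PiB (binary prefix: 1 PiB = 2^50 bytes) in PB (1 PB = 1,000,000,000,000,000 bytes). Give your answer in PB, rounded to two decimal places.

401.95 PB

357 PiB = 357 × 2^50 bytes = 401,946,266,742,816,768 bytes
1 PB = 1,000,000,000,000,000 bytes
401,946,266,742,816,768 / 1,000,000,000,000,000 = 401.95 PB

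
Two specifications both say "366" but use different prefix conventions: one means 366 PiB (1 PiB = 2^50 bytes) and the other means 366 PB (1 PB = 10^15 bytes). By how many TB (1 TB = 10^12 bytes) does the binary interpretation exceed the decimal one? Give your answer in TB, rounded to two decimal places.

366 PiB = 366 × 1,125,899,906,842,624 = 412,079,365,904,400,384 bytes
366 PB = 366 × 1,000,000,000,000,000 = 366,000,000,000,000,000 bytes
difference = 46,079,365,904,400,384 bytes
46,079,365,904,400,384 / 1,000,000,000,000 = 46,079.37 TB

46,079.37 TB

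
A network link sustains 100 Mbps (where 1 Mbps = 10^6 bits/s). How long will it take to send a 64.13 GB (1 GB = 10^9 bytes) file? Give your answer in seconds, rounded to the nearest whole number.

5,130 seconds

64.13 GB = 64,130,000,000 bytes = 513,040,000,000 bits
100 Mbps = 100,000,000 bits/s
time = 513,040,000,000 / 100,000,000 = 5,130 s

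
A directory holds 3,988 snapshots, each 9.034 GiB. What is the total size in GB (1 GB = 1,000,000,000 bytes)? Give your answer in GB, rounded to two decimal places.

38,684.33 GB

Total = 3,988 × 9.034 GiB = 36027.592 GiB
= 36027.592 × 1,073,741,824 bytes = 38,684,332,348,407.808 bytes
1 GB = 1,000,000,000 bytes
38,684,332,348,407.808 / 1,000,000,000 = 38,684.33 GB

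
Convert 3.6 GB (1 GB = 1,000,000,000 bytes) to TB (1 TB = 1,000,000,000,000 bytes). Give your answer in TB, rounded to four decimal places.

0.0036 TB

3.6 GB × 1,000,000,000 bytes/GB = 3,600,000,000 bytes
1 TB = 10^12 bytes = 1,000,000,000,000 bytes
3,600,000,000 / 1,000,000,000,000 = 0.0036 TB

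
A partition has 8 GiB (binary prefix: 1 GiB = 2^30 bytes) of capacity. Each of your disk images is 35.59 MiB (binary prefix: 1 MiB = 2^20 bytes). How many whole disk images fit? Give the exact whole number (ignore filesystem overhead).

Capacity: 8 GiB = 8,589,934,592 bytes
Per item: 35.59 MiB = 37,318,819.84 bytes
⌊8,589,934,592 / 37,318,819.84⌋ = 230

230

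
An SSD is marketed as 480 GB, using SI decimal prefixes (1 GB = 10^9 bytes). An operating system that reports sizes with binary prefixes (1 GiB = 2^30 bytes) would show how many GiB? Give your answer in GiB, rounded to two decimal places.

480 GB = 480 × 10^9 bytes = 480,000,000,000 bytes
1 GiB = 1,073,741,824 bytes
480,000,000,000 / 1,073,741,824 = 447.03 GiB

447.03 GiB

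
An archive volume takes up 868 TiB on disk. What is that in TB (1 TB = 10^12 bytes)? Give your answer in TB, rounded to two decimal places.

954.38 TB

868 TiB = 868 × 2^40 bytes = 954,376,092,909,568 bytes
1 TB = 1,000,000,000,000 bytes
954,376,092,909,568 / 1,000,000,000,000 = 954.38 TB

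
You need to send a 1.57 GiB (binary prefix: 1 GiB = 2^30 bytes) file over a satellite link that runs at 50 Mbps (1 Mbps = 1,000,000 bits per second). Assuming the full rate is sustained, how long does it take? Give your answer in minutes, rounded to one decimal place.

1.57 GiB = 1,685,774,663.68 bytes = 13,486,197,309.44 bits
50 Mbps = 50,000,000 bits/s
time = 13,486,197,309.44 / 50,000,000 = 269.72 s
269.72 s / 60 = 4.5 minutes

4.5 minutes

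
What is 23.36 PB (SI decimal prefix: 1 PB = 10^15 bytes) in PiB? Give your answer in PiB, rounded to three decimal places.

20.748 PiB

23.36 PB = 23.36 × 10^15 bytes = 23,360,000,000,000,000 bytes
1 PiB = 2^50 bytes = 1,125,899,906,842,624 bytes
23,360,000,000,000,000 / 1,125,899,906,842,624 = 20.748 PiB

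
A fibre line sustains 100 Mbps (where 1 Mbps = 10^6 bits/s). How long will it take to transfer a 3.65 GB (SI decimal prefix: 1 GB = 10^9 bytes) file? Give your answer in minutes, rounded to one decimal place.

4.9 minutes

3.65 GB = 3,650,000,000 bytes = 29,200,000,000 bits
100 Mbps = 100,000,000 bits/s
time = 29,200,000,000 / 100,000,000 = 292.00 s
292.00 s / 60 = 4.9 minutes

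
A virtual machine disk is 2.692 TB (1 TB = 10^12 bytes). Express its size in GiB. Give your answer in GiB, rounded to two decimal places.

2,507.12 GiB

2.692 TB × 1,000,000,000,000 bytes/TB = 2,692,000,000,000 bytes
1 GiB = 1,073,741,824 bytes
2,692,000,000,000 / 1,073,741,824 = 2,507.12 GiB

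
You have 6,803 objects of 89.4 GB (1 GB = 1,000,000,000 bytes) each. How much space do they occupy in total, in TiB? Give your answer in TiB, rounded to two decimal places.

553.14 TiB

Total = 6,803 × 89.4 GB = 608188.2 GB
= 608188.2 × 1,000,000,000 bytes = 608,188,200,000,000 bytes
1 TiB = 1,099,511,627,776 bytes
608,188,200,000,000 / 1,099,511,627,776 = 553.14 TiB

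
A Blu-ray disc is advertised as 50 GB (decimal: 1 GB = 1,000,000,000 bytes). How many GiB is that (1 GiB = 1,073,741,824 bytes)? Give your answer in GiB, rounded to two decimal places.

46.57 GiB

50 GB × 1,000,000,000 bytes/GB = 50,000,000,000 bytes
1 GiB = 1,073,741,824 bytes
50,000,000,000 / 1,073,741,824 = 46.57 GiB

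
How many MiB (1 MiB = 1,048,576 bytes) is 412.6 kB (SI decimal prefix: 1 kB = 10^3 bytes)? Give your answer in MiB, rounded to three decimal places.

412.6 kB × 1,000 bytes/kB = 412,600 bytes
1 MiB = 2^20 bytes = 1,048,576 bytes
412,600 / 1,048,576 = 0.393 MiB

0.393 MiB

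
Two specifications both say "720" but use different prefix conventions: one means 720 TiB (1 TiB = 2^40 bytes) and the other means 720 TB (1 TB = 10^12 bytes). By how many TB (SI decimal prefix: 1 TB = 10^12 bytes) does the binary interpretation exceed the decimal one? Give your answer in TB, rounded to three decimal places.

71.648 TB

720 TiB = 720 × 1,099,511,627,776 = 791,648,371,998,720 bytes
720 TB = 720 × 1,000,000,000,000 = 720,000,000,000,000 bytes
difference = 71,648,371,998,720 bytes
71,648,371,998,720 / 1,000,000,000,000 = 71.648 TB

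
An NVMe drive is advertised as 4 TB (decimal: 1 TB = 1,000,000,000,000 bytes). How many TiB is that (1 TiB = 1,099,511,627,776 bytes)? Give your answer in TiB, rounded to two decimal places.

4 TB × 1,000,000,000,000 bytes/TB = 4,000,000,000,000 bytes
1 TiB = 2^40 bytes = 1,099,511,627,776 bytes
4,000,000,000,000 / 1,099,511,627,776 = 3.64 TiB

3.64 TiB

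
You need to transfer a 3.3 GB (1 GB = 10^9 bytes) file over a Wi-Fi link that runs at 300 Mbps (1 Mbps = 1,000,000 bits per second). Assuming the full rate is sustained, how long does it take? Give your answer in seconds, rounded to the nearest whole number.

88 seconds

3.3 GB = 3,300,000,000 bytes = 26,400,000,000 bits
300 Mbps = 300,000,000 bits/s
time = 26,400,000,000 / 300,000,000 = 88 s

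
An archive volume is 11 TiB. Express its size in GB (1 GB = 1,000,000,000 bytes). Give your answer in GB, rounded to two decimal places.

11 TiB = 11 × 2^40 bytes = 12,094,627,905,536 bytes
1 GB = 1,000,000,000 bytes
12,094,627,905,536 / 1,000,000,000 = 12,094.63 GB

12,094.63 GB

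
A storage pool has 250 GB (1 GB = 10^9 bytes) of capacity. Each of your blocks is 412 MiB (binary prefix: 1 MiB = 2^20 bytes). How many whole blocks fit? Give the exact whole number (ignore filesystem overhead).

Capacity: 250 GB = 250,000,000,000 bytes
Per item: 412 MiB = 432,013,312 bytes
⌊250,000,000,000 / 432,013,312⌋ = 578

578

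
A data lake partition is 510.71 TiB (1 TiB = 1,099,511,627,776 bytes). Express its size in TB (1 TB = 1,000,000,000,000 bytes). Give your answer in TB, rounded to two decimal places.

561.53 TB

510.71 TiB = 510.71 × 2^40 bytes = 561,531,583,421,480.96 bytes
1 TB = 1,000,000,000,000 bytes
561,531,583,421,480.96 / 1,000,000,000,000 = 561.53 TB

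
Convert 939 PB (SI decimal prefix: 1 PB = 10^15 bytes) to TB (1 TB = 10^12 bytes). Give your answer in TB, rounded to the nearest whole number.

939 PB = 939 × 10^15 bytes = 939,000,000,000,000,000 bytes
1 TB = 1,000,000,000,000 bytes
939,000,000,000,000,000 / 1,000,000,000,000 = 939,000 TB

939,000 TB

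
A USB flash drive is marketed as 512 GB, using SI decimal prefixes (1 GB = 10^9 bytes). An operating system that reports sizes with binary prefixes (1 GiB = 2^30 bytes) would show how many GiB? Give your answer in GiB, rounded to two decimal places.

512 GB × 1,000,000,000 bytes/GB = 512,000,000,000 bytes
1 GiB = 1,073,741,824 bytes
512,000,000,000 / 1,073,741,824 = 476.84 GiB

476.84 GiB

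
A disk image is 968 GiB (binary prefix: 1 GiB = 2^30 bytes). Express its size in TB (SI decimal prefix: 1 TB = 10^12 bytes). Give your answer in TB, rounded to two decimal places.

968 GiB × 1,073,741,824 bytes/GiB = 1,039,382,085,632 bytes
1 TB = 1,000,000,000,000 bytes
1,039,382,085,632 / 1,000,000,000,000 = 1.04 TB

1.04 TB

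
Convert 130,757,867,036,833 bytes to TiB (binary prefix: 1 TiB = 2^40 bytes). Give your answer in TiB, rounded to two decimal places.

130,757,867,036,833 bytes given.
1 TiB = 1,099,511,627,776 bytes
130,757,867,036,833 / 1,099,511,627,776 = 118.92 TiB

118.92 TiB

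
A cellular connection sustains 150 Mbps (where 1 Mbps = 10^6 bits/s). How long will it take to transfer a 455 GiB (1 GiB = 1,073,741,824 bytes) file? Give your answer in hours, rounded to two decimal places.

7.24 hours

455 GiB = 488,552,529,920 bytes = 3,908,420,239,360 bits
150 Mbps = 150,000,000 bits/s
time = 3,908,420,239,360 / 150,000,000 = 26,056.1349 s
26,056.1349 s / 3600 = 7.24 hours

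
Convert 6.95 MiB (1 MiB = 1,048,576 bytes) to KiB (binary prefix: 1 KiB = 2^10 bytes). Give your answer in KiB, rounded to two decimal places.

7,116.80 KiB

6.95 MiB = 6.95 × 2^20 bytes = 7,287,603.2 bytes
1 KiB = 1,024 bytes
7,287,603.2 / 1,024 = 7,116.80 KiB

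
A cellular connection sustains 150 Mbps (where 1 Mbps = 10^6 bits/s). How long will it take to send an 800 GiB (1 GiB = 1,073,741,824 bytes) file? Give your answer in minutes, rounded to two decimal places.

763.55 minutes

800 GiB = 858,993,459,200 bytes = 6,871,947,673,600 bits
150 Mbps = 150,000,000 bits/s
time = 6,871,947,673,600 / 150,000,000 = 45,812.984 s
45,812.984 s / 60 = 763.55 minutes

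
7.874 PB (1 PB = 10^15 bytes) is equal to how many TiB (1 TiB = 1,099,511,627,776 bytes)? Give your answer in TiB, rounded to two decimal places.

7,161.36 TiB

7.874 PB × 1,000,000,000,000,000 bytes/PB = 7,874,000,000,000,000 bytes
1 TiB = 1,099,511,627,776 bytes
7,874,000,000,000,000 / 1,099,511,627,776 = 7,161.36 TiB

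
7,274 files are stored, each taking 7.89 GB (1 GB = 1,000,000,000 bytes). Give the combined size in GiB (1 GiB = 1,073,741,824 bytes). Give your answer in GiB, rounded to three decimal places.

Total = 7,274 × 7.89 GB = 57391.86 GB
= 57391.86 × 1,000,000,000 bytes = 57,391,860,000,000 bytes
1 GiB = 1,073,741,824 bytes
57,391,860,000,000 / 1,073,741,824 = 53,450.335 GiB

53,450.335 GiB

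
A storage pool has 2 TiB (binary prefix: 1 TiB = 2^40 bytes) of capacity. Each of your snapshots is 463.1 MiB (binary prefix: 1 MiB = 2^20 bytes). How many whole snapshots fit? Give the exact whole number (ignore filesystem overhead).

4,528

Capacity: 2 TiB = 2,199,023,255,552 bytes
Per item: 463.1 MiB = 485,595,545.6 bytes
⌊2,199,023,255,552 / 485,595,545.6⌋ = 4,528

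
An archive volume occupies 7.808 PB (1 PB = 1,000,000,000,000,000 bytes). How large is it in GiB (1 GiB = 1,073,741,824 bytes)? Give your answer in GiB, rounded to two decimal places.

7,271,766.66 GiB

7.808 PB = 7.808 × 10^15 bytes = 7,808,000,000,000,000 bytes
1 GiB = 2^30 bytes = 1,073,741,824 bytes
7,808,000,000,000,000 / 1,073,741,824 = 7,271,766.66 GiB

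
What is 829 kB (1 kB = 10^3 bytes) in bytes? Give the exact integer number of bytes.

829,000 bytes

829 × 1,000 = 829,000 bytes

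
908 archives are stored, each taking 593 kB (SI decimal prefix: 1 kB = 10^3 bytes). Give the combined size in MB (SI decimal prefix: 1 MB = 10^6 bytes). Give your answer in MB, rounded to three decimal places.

Total = 908 × 593 kB = 538,444 kB
= 538,444 × 1,000 bytes = 538,444,000 bytes
1 MB = 1,000,000 bytes
538,444,000 / 1,000,000 = 538.444 MB

538.444 MB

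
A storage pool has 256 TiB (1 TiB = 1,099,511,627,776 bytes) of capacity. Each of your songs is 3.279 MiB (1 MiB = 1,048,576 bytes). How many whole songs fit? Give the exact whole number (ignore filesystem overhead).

81,865,036

Capacity: 256 TiB = 281,474,976,710,656 bytes
Per item: 3.279 MiB = 3,438,280.704 bytes
⌊281,474,976,710,656 / 3,438,280.704⌋ = 81,865,036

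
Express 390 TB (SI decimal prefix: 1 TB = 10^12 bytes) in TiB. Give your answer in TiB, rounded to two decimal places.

390 TB = 390 × 10^12 bytes = 390,000,000,000,000 bytes
1 TiB = 1,099,511,627,776 bytes
390,000,000,000,000 / 1,099,511,627,776 = 354.70 TiB

354.70 TiB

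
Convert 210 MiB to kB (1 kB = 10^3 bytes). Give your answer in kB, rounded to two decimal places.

220,200.96 kB

210 MiB = 210 × 2^20 bytes = 220,200,960 bytes
1 kB = 1,000 bytes
220,200,960 / 1,000 = 220,200.96 kB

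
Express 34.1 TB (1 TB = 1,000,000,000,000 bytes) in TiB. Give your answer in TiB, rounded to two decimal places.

31.01 TiB

34.1 TB = 34.1 × 10^12 bytes = 34,100,000,000,000 bytes
1 TiB = 2^40 bytes = 1,099,511,627,776 bytes
34,100,000,000,000 / 1,099,511,627,776 = 31.01 TiB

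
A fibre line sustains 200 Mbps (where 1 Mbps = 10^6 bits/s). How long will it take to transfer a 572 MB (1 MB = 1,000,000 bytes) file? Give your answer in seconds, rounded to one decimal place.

572 MB = 572,000,000 bytes = 4,576,000,000 bits
200 Mbps = 200,000,000 bits/s
time = 4,576,000,000 / 200,000,000 = 22.9 s

22.9 seconds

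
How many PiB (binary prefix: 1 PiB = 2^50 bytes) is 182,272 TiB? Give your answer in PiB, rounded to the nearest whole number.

182,272 TiB = 182,272 × 2^40 bytes = 200,410,183,417,987,072 bytes
1 PiB = 2^50 bytes = 1,125,899,906,842,624 bytes
200,410,183,417,987,072 / 1,125,899,906,842,624 = 178 PiB

178 PiB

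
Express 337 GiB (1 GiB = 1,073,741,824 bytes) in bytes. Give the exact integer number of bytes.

337 × 1,073,741,824 = 361,850,994,688 bytes  (1 GiB = 2^30 bytes)

361,850,994,688 bytes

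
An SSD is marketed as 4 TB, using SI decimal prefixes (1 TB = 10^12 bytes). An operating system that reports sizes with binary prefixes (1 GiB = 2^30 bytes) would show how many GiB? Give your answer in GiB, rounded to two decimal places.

4 TB × 1,000,000,000,000 bytes/TB = 4,000,000,000,000 bytes
1 GiB = 2^30 bytes = 1,073,741,824 bytes
4,000,000,000,000 / 1,073,741,824 = 3,725.29 GiB

3,725.29 GiB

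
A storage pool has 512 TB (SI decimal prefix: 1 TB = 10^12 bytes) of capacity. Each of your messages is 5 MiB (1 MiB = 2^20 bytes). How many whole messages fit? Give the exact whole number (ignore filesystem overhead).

Capacity: 512 TB = 512,000,000,000,000 bytes
Per item: 5 MiB = 5,242,880 bytes
⌊512,000,000,000,000 / 5,242,880⌋ = 97,656,250

97,656,250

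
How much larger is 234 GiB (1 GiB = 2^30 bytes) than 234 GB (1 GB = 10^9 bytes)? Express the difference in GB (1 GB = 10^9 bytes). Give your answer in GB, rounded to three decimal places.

234 GiB = 234 × 1,073,741,824 = 251,255,586,816 bytes
234 GB = 234 × 1,000,000,000 = 234,000,000,000 bytes
difference = 17,255,586,816 bytes
17,255,586,816 / 1,000,000,000 = 17.256 GB

17.256 GB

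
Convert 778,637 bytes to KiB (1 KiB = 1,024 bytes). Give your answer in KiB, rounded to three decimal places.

760.388 KiB

778,637 bytes given.
1 KiB = 2^10 bytes = 1,024 bytes
778,637 / 1,024 = 760.388 KiB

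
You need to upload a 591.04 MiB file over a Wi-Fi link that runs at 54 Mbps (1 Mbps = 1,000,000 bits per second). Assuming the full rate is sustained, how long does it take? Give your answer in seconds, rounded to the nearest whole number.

591.04 MiB = 619,750,359.04 bytes = 4,958,002,872.32 bits
54 Mbps = 54,000,000 bits/s
time = 4,958,002,872.32 / 54,000,000 = 92 s

92 seconds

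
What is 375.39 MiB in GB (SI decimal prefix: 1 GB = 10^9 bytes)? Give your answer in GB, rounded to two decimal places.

0.39 GB

375.39 MiB = 375.39 × 2^20 bytes = 393,624,944.64 bytes
1 GB = 10^9 bytes = 1,000,000,000 bytes
393,624,944.64 / 1,000,000,000 = 0.39 GB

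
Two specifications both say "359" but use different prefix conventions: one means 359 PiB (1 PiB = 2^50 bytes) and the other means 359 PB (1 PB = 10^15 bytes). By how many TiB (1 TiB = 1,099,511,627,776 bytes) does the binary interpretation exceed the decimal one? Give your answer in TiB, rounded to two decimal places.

359 PiB = 359 × 1,125,899,906,842,624 = 404,198,066,556,502,016 bytes
359 PB = 359 × 1,000,000,000,000,000 = 359,000,000,000,000,000 bytes
difference = 45,198,066,556,502,016 bytes
45,198,066,556,502,016 / 1,099,511,627,776 = 41,107.40 TiB

41,107.40 TiB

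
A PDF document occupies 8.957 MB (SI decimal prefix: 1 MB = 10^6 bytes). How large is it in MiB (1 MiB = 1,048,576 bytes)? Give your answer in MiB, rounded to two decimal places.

8.54 MiB

8.957 MB = 8.957 × 10^6 bytes = 8,957,000 bytes
1 MiB = 2^20 bytes = 1,048,576 bytes
8,957,000 / 1,048,576 = 8.54 MiB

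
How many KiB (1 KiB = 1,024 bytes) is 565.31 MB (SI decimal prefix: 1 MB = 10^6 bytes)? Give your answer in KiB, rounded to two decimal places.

552,060.55 KiB

565.31 MB = 565.31 × 10^6 bytes = 565,310,000 bytes
1 KiB = 1,024 bytes
565,310,000 / 1,024 = 552,060.55 KiB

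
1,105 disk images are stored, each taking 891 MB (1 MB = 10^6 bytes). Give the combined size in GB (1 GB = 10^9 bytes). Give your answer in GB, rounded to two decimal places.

Total = 1,105 × 891 MB = 984,555 MB
= 984,555 × 1,000,000 bytes = 984,555,000,000 bytes
1 GB = 1,000,000,000 bytes
984,555,000,000 / 1,000,000,000 = 984.56 GB

984.56 GB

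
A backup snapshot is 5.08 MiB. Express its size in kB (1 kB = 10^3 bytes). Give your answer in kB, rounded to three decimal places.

5.08 MiB × 1,048,576 bytes/MiB = 5,326,766.08 bytes
1 kB = 10^3 bytes = 1,000 bytes
5,326,766.08 / 1,000 = 5,326.766 kB

5,326.766 kB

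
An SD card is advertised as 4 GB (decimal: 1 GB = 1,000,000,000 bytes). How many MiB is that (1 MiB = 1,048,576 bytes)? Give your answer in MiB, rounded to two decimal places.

3,814.70 MiB

4 GB × 1,000,000,000 bytes/GB = 4,000,000,000 bytes
1 MiB = 1,048,576 bytes
4,000,000,000 / 1,048,576 = 3,814.70 MiB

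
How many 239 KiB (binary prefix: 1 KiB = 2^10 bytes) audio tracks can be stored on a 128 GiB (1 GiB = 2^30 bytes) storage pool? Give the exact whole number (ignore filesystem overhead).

561,580

Capacity: 128 GiB = 137,438,953,472 bytes
Per item: 239 KiB = 244,736 bytes
⌊137,438,953,472 / 244,736⌋ = 561,580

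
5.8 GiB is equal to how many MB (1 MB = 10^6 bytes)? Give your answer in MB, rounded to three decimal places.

5.8 GiB = 5.8 × 2^30 bytes = 6,227,702,579.2 bytes
1 MB = 1,000,000 bytes
6,227,702,579.2 / 1,000,000 = 6,227.703 MB

6,227.703 MB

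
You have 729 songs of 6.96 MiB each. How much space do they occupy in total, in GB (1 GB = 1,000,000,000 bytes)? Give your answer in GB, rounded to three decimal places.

Total = 729 × 6.96 MiB = 5073.84 MiB
= 5073.84 × 1,048,576 bytes = 5,320,306,851.84 bytes
1 GB = 1,000,000,000 bytes
5,320,306,851.84 / 1,000,000,000 = 5.320 GB

5.320 GB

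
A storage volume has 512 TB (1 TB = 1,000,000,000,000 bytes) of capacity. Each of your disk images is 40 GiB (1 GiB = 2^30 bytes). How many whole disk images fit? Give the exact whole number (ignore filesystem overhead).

11,920

Capacity: 512 TB = 512,000,000,000,000 bytes
Per item: 40 GiB = 42,949,672,960 bytes
⌊512,000,000,000,000 / 42,949,672,960⌋ = 11,920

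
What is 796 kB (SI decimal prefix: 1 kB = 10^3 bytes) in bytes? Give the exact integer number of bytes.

796,000 bytes

796 × 1,000 = 796,000 bytes  (1 kB = 10^3 bytes)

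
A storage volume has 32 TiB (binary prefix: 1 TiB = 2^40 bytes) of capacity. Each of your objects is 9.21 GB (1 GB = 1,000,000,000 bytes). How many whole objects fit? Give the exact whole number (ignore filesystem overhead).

Capacity: 32 TiB = 35,184,372,088,832 bytes
Per item: 9.21 GB = 9,210,000,000 bytes
⌊35,184,372,088,832 / 9,210,000,000⌋ = 3,820

3,820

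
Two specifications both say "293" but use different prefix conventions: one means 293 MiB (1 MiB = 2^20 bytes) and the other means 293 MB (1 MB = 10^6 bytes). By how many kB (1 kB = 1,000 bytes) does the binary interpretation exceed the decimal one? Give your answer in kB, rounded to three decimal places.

293 MiB = 293 × 1,048,576 = 307,232,768 bytes
293 MB = 293 × 1,000,000 = 293,000,000 bytes
difference = 14,232,768 bytes
14,232,768 / 1,000 = 14,232.768 kB

14,232.768 kB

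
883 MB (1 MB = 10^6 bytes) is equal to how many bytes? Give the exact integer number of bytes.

883,000,000 bytes

883 × 1,000,000 = 883,000,000 bytes  (1 MB = 10^6 bytes)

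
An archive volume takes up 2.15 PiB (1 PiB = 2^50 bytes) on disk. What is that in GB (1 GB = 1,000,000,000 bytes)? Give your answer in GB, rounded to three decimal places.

2.15 PiB = 2.15 × 2^50 bytes = 2,420,684,799,711,641.6 bytes
1 GB = 1,000,000,000 bytes
2,420,684,799,711,641.6 / 1,000,000,000 = 2,420,684.800 GB

2,420,684.800 GB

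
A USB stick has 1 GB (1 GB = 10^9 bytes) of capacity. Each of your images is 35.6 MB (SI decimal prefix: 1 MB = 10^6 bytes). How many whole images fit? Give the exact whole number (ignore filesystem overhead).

28

Capacity: 1 GB = 1,000,000,000 bytes
Per item: 35.6 MB = 35,600,000 bytes
⌊1,000,000,000 / 35,600,000⌋ = 28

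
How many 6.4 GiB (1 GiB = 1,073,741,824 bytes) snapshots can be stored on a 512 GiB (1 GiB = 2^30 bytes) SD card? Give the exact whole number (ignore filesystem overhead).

Capacity: 512 GiB = 549,755,813,888 bytes
Per item: 6.4 GiB = 6,871,947,673.6 bytes
⌊549,755,813,888 / 6,871,947,673.6⌋ = 80

80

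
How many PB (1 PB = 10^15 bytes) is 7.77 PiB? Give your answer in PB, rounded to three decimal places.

7.77 PiB = 7.77 × 2^50 bytes = 8,748,242,276,167,188.48 bytes
1 PB = 1,000,000,000,000,000 bytes
8,748,242,276,167,188.48 / 1,000,000,000,000,000 = 8.748 PB

8.748 PB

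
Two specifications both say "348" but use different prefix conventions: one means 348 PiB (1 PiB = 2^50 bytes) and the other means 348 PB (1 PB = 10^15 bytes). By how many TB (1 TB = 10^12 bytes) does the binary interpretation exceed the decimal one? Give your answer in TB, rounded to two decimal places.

348 PiB = 348 × 1,125,899,906,842,624 = 391,813,167,581,233,152 bytes
348 PB = 348 × 1,000,000,000,000,000 = 348,000,000,000,000,000 bytes
difference = 43,813,167,581,233,152 bytes
43,813,167,581,233,152 / 1,000,000,000,000 = 43,813.17 TB

43,813.17 TB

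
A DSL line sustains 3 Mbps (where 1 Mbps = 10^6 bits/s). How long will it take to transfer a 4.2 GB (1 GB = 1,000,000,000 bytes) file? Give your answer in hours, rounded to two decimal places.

3.11 hours

4.2 GB = 4,200,000,000 bytes = 33,600,000,000 bits
3 Mbps = 3,000,000 bits/s
time = 33,600,000,000 / 3,000,000 = 11,200.0000 s
11,200.0000 s / 3600 = 3.11 hours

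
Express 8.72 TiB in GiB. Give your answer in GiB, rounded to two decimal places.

8,929.28 GiB

8.72 TiB × 1,099,511,627,776 bytes/TiB = 9,587,741,394,206.72 bytes
1 GiB = 1,073,741,824 bytes
9,587,741,394,206.72 / 1,073,741,824 = 8,929.28 GiB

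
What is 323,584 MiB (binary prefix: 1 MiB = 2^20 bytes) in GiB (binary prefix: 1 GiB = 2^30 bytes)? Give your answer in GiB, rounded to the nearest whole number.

323,584 MiB × 1,048,576 bytes/MiB = 339,302,416,384 bytes
1 GiB = 1,073,741,824 bytes
339,302,416,384 / 1,073,741,824 = 316 GiB

316 GiB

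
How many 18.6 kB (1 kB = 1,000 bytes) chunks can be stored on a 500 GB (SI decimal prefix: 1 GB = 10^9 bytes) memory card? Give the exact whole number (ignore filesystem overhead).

26,881,720

Capacity: 500 GB = 500,000,000,000 bytes
Per item: 18.6 kB = 18,600 bytes
⌊500,000,000,000 / 18,600⌋ = 26,881,720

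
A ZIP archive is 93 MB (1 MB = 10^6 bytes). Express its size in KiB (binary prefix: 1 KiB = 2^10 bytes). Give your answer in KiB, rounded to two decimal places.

90,820.31 KiB

93 MB = 93 × 10^6 bytes = 93,000,000 bytes
1 KiB = 2^10 bytes = 1,024 bytes
93,000,000 / 1,024 = 90,820.31 KiB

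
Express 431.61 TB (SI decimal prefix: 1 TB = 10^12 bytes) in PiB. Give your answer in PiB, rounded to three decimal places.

431.61 TB = 431.61 × 10^12 bytes = 431,610,000,000,000 bytes
1 PiB = 2^50 bytes = 1,125,899,906,842,624 bytes
431,610,000,000,000 / 1,125,899,906,842,624 = 0.383 PiB

0.383 PiB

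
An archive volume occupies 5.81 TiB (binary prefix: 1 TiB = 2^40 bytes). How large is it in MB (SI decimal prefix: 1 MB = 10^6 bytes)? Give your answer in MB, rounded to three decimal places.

6,388,162.557 MB

5.81 TiB = 5.81 × 2^40 bytes = 6,388,162,557,378.56 bytes
1 MB = 10^6 bytes = 1,000,000 bytes
6,388,162,557,378.56 / 1,000,000 = 6,388,162.557 MB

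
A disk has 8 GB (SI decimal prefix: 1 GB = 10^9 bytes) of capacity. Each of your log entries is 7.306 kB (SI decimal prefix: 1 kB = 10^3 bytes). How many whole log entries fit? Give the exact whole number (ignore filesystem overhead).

Capacity: 8 GB = 8,000,000,000 bytes
Per item: 7.306 kB = 7,306 bytes
⌊8,000,000,000 / 7,306⌋ = 1,094,990

1,094,990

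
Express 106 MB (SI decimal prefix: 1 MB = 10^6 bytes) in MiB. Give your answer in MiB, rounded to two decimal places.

106 MB × 1,000,000 bytes/MB = 106,000,000 bytes
1 MiB = 1,048,576 bytes
106,000,000 / 1,048,576 = 101.09 MiB

101.09 MiB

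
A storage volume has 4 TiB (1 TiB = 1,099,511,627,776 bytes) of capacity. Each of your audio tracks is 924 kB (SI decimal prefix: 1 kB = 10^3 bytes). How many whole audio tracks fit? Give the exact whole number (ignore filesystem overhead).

Capacity: 4 TiB = 4,398,046,511,104 bytes
Per item: 924 kB = 924,000 bytes
⌊4,398,046,511,104 / 924,000⌋ = 4,759,790

4,759,790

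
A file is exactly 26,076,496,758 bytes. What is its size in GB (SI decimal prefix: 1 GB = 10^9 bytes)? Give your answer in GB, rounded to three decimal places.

26.076 GB

26,076,496,758 bytes given.
1 GB = 1,000,000,000 bytes
26,076,496,758 / 1,000,000,000 = 26.076 GB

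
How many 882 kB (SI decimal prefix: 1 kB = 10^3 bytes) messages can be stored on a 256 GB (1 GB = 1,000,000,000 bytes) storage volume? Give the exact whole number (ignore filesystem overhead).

290,249

Capacity: 256 GB = 256,000,000,000 bytes
Per item: 882 kB = 882,000 bytes
⌊256,000,000,000 / 882,000⌋ = 290,249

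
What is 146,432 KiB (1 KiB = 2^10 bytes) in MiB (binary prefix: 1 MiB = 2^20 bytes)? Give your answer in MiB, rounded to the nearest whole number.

143 MiB

146,432 KiB = 146,432 × 2^10 bytes = 149,946,368 bytes
1 MiB = 1,048,576 bytes
149,946,368 / 1,048,576 = 143 MiB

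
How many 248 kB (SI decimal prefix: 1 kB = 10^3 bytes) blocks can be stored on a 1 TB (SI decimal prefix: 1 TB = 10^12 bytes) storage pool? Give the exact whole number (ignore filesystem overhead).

4,032,258

Capacity: 1 TB = 1,000,000,000,000 bytes
Per item: 248 kB = 248,000 bytes
⌊1,000,000,000,000 / 248,000⌋ = 4,032,258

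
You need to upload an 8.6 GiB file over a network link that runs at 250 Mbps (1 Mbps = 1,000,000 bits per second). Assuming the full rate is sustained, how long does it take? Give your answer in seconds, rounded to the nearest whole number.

295 seconds

8.6 GiB = 9,234,179,686.4 bytes = 73,873,437,491.2 bits
250 Mbps = 250,000,000 bits/s
time = 73,873,437,491.2 / 250,000,000 = 295 s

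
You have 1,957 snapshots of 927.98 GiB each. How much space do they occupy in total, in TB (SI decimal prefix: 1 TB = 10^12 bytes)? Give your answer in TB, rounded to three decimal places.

1,949.976 TB

Total = 1,957 × 927.98 GiB = 1816056.86 GiB
= 1816056.86 × 1,073,741,824 bytes = 1,949,976,205,344,112.64 bytes
1 TB = 1,000,000,000,000 bytes
1,949,976,205,344,112.64 / 1,000,000,000,000 = 1,949.976 TB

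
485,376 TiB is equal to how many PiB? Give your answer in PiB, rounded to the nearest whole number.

485,376 TiB = 485,376 × 2^40 bytes = 533,676,555,843,403,776 bytes
1 PiB = 2^50 bytes = 1,125,899,906,842,624 bytes
533,676,555,843,403,776 / 1,125,899,906,842,624 = 474 PiB

474 PiB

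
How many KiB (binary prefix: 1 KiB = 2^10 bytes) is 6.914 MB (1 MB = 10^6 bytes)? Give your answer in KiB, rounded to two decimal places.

6,751.95 KiB

6.914 MB = 6.914 × 10^6 bytes = 6,914,000 bytes
1 KiB = 2^10 bytes = 1,024 bytes
6,914,000 / 1,024 = 6,751.95 KiB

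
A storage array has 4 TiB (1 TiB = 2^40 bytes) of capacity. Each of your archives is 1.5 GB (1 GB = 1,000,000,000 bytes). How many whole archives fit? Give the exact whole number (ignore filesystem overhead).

Capacity: 4 TiB = 4,398,046,511,104 bytes
Per item: 1.5 GB = 1,500,000,000 bytes
⌊4,398,046,511,104 / 1,500,000,000⌋ = 2,932

2,932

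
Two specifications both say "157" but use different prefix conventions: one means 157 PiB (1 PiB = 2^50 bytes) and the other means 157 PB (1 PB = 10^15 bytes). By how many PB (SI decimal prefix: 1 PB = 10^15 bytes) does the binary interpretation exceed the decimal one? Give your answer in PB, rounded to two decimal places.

19.77 PB

157 PiB = 157 × 1,125,899,906,842,624 = 176,766,285,374,291,968 bytes
157 PB = 157 × 1,000,000,000,000,000 = 157,000,000,000,000,000 bytes
difference = 19,766,285,374,291,968 bytes
19,766,285,374,291,968 / 1,000,000,000,000,000 = 19.77 PB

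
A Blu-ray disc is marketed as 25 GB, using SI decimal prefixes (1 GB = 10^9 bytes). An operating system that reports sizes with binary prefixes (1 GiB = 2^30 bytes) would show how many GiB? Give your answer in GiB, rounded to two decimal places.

23.28 GiB

25 GB × 1,000,000,000 bytes/GB = 25,000,000,000 bytes
1 GiB = 2^30 bytes = 1,073,741,824 bytes
25,000,000,000 / 1,073,741,824 = 23.28 GiB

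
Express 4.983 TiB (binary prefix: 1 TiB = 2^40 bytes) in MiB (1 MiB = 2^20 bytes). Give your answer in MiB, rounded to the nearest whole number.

5,225,054 MiB

4.983 TiB = 4.983 × 2^40 bytes = 5,478,866,441,207.808 bytes
1 MiB = 2^20 bytes = 1,048,576 bytes
5,478,866,441,207.808 / 1,048,576 = 5,225,054 MiB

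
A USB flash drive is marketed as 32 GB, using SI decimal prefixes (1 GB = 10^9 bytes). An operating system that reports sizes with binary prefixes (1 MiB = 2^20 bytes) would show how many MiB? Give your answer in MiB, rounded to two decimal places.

32 GB = 32 × 10^9 bytes = 32,000,000,000 bytes
1 MiB = 2^20 bytes = 1,048,576 bytes
32,000,000,000 / 1,048,576 = 30,517.58 MiB

30,517.58 MiB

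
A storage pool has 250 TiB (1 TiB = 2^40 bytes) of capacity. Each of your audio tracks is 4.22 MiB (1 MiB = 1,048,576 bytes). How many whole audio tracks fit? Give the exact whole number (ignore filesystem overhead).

62,119,431

Capacity: 250 TiB = 274,877,906,944,000 bytes
Per item: 4.22 MiB = 4,424,990.72 bytes
⌊274,877,906,944,000 / 4,424,990.72⌋ = 62,119,431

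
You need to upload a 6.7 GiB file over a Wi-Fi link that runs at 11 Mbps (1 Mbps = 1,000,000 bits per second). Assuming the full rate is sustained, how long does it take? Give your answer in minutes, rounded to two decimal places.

6.7 GiB = 7,194,070,220.8 bytes = 57,552,561,766.4 bits
11 Mbps = 11,000,000 bits/s
time = 57,552,561,766.4 / 11,000,000 = 5,232.051 s
5,232.051 s / 60 = 87.20 minutes

87.20 minutes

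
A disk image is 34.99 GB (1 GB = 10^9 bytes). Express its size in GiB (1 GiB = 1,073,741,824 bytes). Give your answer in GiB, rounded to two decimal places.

34.99 GB = 34.99 × 10^9 bytes = 34,990,000,000 bytes
1 GiB = 2^30 bytes = 1,073,741,824 bytes
34,990,000,000 / 1,073,741,824 = 32.59 GiB

32.59 GiB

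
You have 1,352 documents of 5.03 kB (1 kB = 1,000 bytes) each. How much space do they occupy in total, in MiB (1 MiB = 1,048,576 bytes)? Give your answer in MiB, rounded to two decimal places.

Total = 1,352 × 5.03 kB = 6800.56 kB
= 6800.56 × 1,000 bytes = 6,800,560 bytes
1 MiB = 1,048,576 bytes
6,800,560 / 1,048,576 = 6.49 MiB

6.49 MiB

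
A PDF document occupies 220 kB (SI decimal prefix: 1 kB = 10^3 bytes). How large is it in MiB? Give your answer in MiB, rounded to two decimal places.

220 kB × 1,000 bytes/kB = 220,000 bytes
1 MiB = 1,048,576 bytes
220,000 / 1,048,576 = 0.21 MiB

0.21 MiB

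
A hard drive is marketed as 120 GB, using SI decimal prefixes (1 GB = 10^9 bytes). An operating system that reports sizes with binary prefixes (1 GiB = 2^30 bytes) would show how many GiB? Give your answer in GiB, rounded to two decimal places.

111.76 GiB

120 GB × 1,000,000,000 bytes/GB = 120,000,000,000 bytes
1 GiB = 1,073,741,824 bytes
120,000,000,000 / 1,073,741,824 = 111.76 GiB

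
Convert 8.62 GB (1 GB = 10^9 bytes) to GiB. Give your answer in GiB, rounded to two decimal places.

8.03 GiB

8.62 GB = 8.62 × 10^9 bytes = 8,620,000,000 bytes
1 GiB = 2^30 bytes = 1,073,741,824 bytes
8,620,000,000 / 1,073,741,824 = 8.03 GiB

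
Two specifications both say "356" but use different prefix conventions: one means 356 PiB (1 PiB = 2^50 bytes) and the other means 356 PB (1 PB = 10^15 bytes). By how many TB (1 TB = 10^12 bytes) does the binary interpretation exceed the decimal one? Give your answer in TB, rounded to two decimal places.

356 PiB = 356 × 1,125,899,906,842,624 = 400,820,366,835,974,144 bytes
356 PB = 356 × 1,000,000,000,000,000 = 356,000,000,000,000,000 bytes
difference = 44,820,366,835,974,144 bytes
44,820,366,835,974,144 / 1,000,000,000,000 = 44,820.37 TB

44,820.37 TB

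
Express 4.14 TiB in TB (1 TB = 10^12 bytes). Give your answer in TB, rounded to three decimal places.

4.14 TiB = 4.14 × 2^40 bytes = 4,551,978,138,992.64 bytes
1 TB = 10^12 bytes = 1,000,000,000,000 bytes
4,551,978,138,992.64 / 1,000,000,000,000 = 4.552 TB

4.552 TB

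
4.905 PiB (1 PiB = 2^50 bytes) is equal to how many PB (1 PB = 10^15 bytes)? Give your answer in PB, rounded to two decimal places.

4.905 PiB = 4.905 × 2^50 bytes = 5,522,539,043,063,070.72 bytes
1 PB = 1,000,000,000,000,000 bytes
5,522,539,043,063,070.72 / 1,000,000,000,000,000 = 5.52 PB

5.52 PB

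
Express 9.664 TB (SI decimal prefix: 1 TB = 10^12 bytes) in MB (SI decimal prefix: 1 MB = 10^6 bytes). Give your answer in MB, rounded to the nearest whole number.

9.664 TB × 1,000,000,000,000 bytes/TB = 9,664,000,000,000 bytes
1 MB = 10^6 bytes = 1,000,000 bytes
9,664,000,000,000 / 1,000,000 = 9,664,000 MB

9,664,000 MB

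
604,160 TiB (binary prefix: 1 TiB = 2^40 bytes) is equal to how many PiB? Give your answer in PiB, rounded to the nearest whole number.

590 PiB

604,160 TiB = 604,160 × 2^40 bytes = 664,280,945,037,148,160 bytes
1 PiB = 1,125,899,906,842,624 bytes
664,280,945,037,148,160 / 1,125,899,906,842,624 = 590 PiB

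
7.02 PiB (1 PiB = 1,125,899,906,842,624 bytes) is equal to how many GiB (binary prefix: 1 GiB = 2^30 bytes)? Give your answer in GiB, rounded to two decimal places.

7,361,003.52 GiB

7.02 PiB × 1,125,899,906,842,624 bytes/PiB = 7,903,817,346,035,220.48 bytes
1 GiB = 2^30 bytes = 1,073,741,824 bytes
7,903,817,346,035,220.48 / 1,073,741,824 = 7,361,003.52 GiB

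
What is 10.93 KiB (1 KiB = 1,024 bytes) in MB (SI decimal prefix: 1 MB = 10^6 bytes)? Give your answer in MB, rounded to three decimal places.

10.93 KiB × 1,024 bytes/KiB = 11,192.32 bytes
1 MB = 10^6 bytes = 1,000,000 bytes
11,192.32 / 1,000,000 = 0.011 MB

0.011 MB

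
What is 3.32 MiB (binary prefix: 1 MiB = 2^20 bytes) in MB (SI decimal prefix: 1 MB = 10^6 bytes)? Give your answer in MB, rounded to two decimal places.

3.48 MB

3.32 MiB = 3.32 × 2^20 bytes = 3,481,272.32 bytes
1 MB = 1,000,000 bytes
3,481,272.32 / 1,000,000 = 3.48 MB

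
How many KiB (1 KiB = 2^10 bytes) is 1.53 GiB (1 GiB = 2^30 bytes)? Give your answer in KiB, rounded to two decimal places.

1,604,321.28 KiB

1.53 GiB = 1.53 × 2^30 bytes = 1,642,824,990.72 bytes
1 KiB = 2^10 bytes = 1,024 bytes
1,642,824,990.72 / 1,024 = 1,604,321.28 KiB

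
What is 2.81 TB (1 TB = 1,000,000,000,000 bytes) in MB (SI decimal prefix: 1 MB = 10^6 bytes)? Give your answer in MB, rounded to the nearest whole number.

2,810,000 MB

2.81 TB = 2.81 × 10^12 bytes = 2,810,000,000,000 bytes
1 MB = 1,000,000 bytes
2,810,000,000,000 / 1,000,000 = 2,810,000 MB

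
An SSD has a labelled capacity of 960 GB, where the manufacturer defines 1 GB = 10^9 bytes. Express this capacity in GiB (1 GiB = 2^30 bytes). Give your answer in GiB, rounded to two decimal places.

894.07 GiB

960 GB = 960 × 10^9 bytes = 960,000,000,000 bytes
1 GiB = 2^30 bytes = 1,073,741,824 bytes
960,000,000,000 / 1,073,741,824 = 894.07 GiB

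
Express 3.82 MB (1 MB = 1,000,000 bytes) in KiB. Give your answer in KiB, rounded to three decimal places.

3.82 MB = 3.82 × 10^6 bytes = 3,820,000 bytes
1 KiB = 1,024 bytes
3,820,000 / 1,024 = 3,730.469 KiB

3,730.469 KiB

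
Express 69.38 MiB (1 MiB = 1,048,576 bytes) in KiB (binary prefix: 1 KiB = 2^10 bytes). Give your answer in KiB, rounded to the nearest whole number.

71,045 KiB

69.38 MiB = 69.38 × 2^20 bytes = 72,750,202.88 bytes
1 KiB = 2^10 bytes = 1,024 bytes
72,750,202.88 / 1,024 = 71,045 KiB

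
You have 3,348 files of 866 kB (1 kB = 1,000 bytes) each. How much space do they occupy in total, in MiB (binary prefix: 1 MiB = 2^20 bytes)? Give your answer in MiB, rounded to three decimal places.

2,765.053 MiB

Total = 3,348 × 866 kB = 2,899,368 kB
= 2,899,368 × 1,000 bytes = 2,899,368,000 bytes
1 MiB = 1,048,576 bytes
2,899,368,000 / 1,048,576 = 2,765.053 MiB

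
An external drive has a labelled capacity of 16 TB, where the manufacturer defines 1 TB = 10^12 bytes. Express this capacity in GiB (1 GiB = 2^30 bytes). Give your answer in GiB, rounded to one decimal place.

14,901.2 GiB

16 TB × 1,000,000,000,000 bytes/TB = 16,000,000,000,000 bytes
1 GiB = 1,073,741,824 bytes
16,000,000,000,000 / 1,073,741,824 = 14,901.2 GiB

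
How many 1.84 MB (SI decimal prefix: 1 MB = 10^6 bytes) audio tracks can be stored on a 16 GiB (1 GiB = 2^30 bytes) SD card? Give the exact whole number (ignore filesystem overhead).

Capacity: 16 GiB = 17,179,869,184 bytes
Per item: 1.84 MB = 1,840,000 bytes
⌊17,179,869,184 / 1,840,000⌋ = 9,336

9,336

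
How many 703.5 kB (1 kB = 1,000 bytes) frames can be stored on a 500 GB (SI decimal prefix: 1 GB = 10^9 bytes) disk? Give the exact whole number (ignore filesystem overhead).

710,732

Capacity: 500 GB = 500,000,000,000 bytes
Per item: 703.5 kB = 703,500 bytes
⌊500,000,000,000 / 703,500⌋ = 710,732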